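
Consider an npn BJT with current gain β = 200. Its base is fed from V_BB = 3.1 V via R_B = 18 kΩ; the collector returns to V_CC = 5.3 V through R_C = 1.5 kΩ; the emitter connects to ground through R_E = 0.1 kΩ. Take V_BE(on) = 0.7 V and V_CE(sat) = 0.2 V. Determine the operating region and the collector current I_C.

Assume active: I_B = (3.1 − 0.7)/(18 + 201×0.1) = 0.063 mA, I_C = β·I_B = 12.6 mA.
Then V_CE = 5.3 − 12.6×1.5 − 12.7×0.1 = -14.9 V < 0.2 V — the active assumption fails.
Re-solve with V_CE = 0.2 V. KCL at the emitter: V_E/R_E = (V_BB−0.7−V_E)/R_B + (V_CC−0.2−V_E)/R_C, giving V_E = 0.33 V.
I_C = (V_CC − 0.2 − V_E)/R_C = (5.1 − 0.33)/1.5 = 3.18 mA.
Check: I_B = (2.4 − 0.33)/18 = 0.115 mA, and β·I_B = 23 mA > I_C, confirming saturation.

saturation; I_C ≈ 3.2 mA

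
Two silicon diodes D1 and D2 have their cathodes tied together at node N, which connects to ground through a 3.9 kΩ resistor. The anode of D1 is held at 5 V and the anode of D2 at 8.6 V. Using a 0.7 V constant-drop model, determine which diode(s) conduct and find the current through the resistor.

Assume both conduct. Then node N would need to be at both 5−0.7 = 4.3 V and 8.6−0.7 = 7.9 V, which is impossible.
Assume only D2 conducts: V_N = 8.6 − 0.7 = 7.9 V, so I_R = 7.9/3.9 = 2.03 mA.
Check D1: its anode-to-cathode voltage is 5 − 7.9 = -2.9 V < 0.7 V, so it is off. The assumption is consistent.

Only D2 conducts; I_R ≈ 2 mA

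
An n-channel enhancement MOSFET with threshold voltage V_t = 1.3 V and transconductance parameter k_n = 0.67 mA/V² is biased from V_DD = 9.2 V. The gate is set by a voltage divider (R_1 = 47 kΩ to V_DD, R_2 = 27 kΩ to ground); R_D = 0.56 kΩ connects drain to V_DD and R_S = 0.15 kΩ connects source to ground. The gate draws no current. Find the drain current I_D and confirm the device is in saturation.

I_D ≈ 1.2 mA

V_G = V_DD·R_2/(R_1+R_2) = 9.2×27/74 = 3.36 V.
Assume saturation: I_D = (k_n/2)(V_GS − V_t)² with V_GS = V_G − I_D·R_S = 3.36 − 0.15·I_D.
Substituting gives 0.00754·I_D² − 1.21·I_D + 1.42 = 0, with roots I_D = 1.18 or 159 mA.
The root I_D = 159 mA gives V_GS = -20.5 V ≤ V_t, so take I_D = 1.18 mA.
Then V_GS = 3.18 V and V_DS = V_DD − I_D(R_D+R_S) = 9.2 − 1.18×0.71 = 8.36 V.
Saturation requires V_DS ≥ V_GS − V_t = 1.88 V; 8.36 ≥ 1.88 ✓.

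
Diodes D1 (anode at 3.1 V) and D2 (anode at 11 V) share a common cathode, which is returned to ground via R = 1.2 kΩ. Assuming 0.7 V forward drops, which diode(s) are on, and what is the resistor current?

Only D2 conducts; I_R ≈ 8.6 mA

Assume both conduct. Then node N would need to be at both 3.1−0.7 = 2.4 V and 11−0.7 = 10.3 V, which is impossible.
Assume only D2 conducts: V_N = 11 − 0.7 = 10.3 V, so I_R = 10.3/1.2 = 8.58 mA.
Check D1: its anode-to-cathode voltage is 3.1 − 10.3 = -7.2 V < 0.7 V, so it is off. The assumption is consistent.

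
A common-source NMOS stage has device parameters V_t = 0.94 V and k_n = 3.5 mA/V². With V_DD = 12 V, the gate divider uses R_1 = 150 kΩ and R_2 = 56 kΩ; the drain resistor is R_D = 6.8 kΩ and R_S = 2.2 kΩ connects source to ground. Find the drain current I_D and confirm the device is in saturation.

I_D ≈ 0.76 mA

V_G = V_DD·R_2/(R_1+R_2) = 12×56/206 = 3.26 V.
Assume saturation: I_D = (k_n/2)(V_GS − V_t)² with V_GS = V_G − I_D·R_S = 3.26 − 2.2·I_D.
Substituting gives 8.47·I_D² − 18.9·I_D + 9.44 = 0, with roots I_D = 0.757 or 1.47 mA.
The root I_D = 1.47 mA gives V_GS = 0.0227 V ≤ V_t, so take I_D = 0.757 mA.
Then V_GS = 1.6 V and V_DS = V_DD − I_D(R_D+R_S) = 12 − 0.757×9 = 5.19 V.
Saturation requires V_DS ≥ V_GS − V_t = 0.658 V; 5.19 ≥ 0.658 ✓.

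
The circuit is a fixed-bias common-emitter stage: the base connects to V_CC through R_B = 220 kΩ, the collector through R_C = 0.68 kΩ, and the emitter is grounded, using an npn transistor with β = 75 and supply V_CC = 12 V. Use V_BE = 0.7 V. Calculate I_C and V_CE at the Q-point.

Base loop: V_CC = I_B·R_B + V_BE, so I_B = (12 − 0.7)/220 kΩ = 0.0514 mA.
In the active region I_C = β·I_B = 75 × 0.0514 = 3.85 mA.
Collector loop: V_CE = V_CC − I_C·R_C = 12 − 3.85×0.68 = 9.38 V.
Since V_CE = 9.38 V > V_CE(sat) ≈ 0.2 V, the transistor is in the active region as assumed.

I_C ≈ 3.9 mA, V_CE ≈ 9.4 V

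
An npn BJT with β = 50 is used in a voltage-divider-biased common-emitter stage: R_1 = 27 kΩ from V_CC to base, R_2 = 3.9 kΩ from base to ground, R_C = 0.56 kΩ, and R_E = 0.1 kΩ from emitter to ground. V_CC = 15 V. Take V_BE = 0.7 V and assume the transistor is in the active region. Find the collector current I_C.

Thevenize the base divider: V_Th = V_CC·R_2/(R_1+R_2) = 15×3.9/30.9 = 1.89 V, R_Th = R_1‖R_2 = 3.41 kΩ.
Base-emitter loop: V_Th = I_B·R_Th + V_BE + (β+1)I_B·R_E, so I_B = (1.89 − 0.7) / (3.41 + 51×0.1) = 0.14 mA.
I_C = β·I_B = 50×0.14 = 7.01 mA, and I_E = (β+1)I_B = 7.15 mA.
V_CE = V_CC − I_C·R_C − I_E·R_E = 15 − 7.01×0.56 − 7.15×0.1 = 10.4 V.
V_CE = 10.4 V > 0.2 V confirms active-region operation.

I_C ≈ 7 mA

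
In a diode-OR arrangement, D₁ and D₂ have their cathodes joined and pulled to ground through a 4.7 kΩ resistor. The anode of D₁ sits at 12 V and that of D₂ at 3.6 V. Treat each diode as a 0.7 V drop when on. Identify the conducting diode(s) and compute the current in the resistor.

Only D₁ conducts; I_R ≈ 2.4 mA

Assume both conduct. Then node N would need to be at both 12−0.7 = 11.3 V and 3.6−0.7 = 2.9 V, which is impossible.
Assume only D₁ conducts: V_N = 12 − 0.7 = 11.3 V, so I_R = 11.3/4.7 = 2.4 mA.
Check D₂: its anode-to-cathode voltage is 3.6 − 11.3 = -7.7 V < 0.7 V, so it is off. The assumption is consistent.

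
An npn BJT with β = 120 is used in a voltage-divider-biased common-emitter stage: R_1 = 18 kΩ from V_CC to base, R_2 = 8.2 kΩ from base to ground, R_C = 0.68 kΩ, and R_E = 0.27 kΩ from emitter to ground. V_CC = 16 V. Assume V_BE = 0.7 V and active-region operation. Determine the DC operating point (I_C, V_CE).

Thevenize the base divider: V_Th = V_CC·R_2/(R_1+R_2) = 16×8.2/26.2 = 5.01 V, R_Th = R_1‖R_2 = 5.63 kΩ.
Base-emitter loop: V_Th = I_B·R_Th + V_BE + (β+1)I_B·R_E, so I_B = (5.01 − 0.7) / (5.63 + 121×0.27) = 0.112 mA.
I_C = β·I_B = 120×0.112 = 13.5 mA, and I_E = (β+1)I_B = 13.6 mA.
V_CE = V_CC − I_C·R_C − I_E·R_E = 16 − 13.5×0.68 − 13.6×0.27 = 3.15 V.
V_CE = 3.15 V > 0.2 V confirms active-region operation.

I_C ≈ 13 mA, V_CE ≈ 3.1 V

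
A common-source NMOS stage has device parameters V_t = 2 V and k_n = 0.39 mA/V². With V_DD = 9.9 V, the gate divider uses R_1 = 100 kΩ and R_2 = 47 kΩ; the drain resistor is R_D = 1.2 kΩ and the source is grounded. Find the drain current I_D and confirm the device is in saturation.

V_G = V_DD·R_2/(R_1+R_2) = 9.9×47/147 = 3.17 V. With the source grounded, V_GS = V_G = 3.17 V.
Assume saturation: I_D = (k_n/2)(V_GS − V_t)² = (0.39/2)×(3.17 − 2)² = 0.195×1.17² = 0.265 mA.
V_DS = V_DD − I_D·R_D = 9.9 − 0.265×1.2 = 9.58 V.
Saturation requires V_DS ≥ V_GS − V_t = 1.17 V; 9.58 ≥ 1.17 ✓.

I_D ≈ 0.26 mA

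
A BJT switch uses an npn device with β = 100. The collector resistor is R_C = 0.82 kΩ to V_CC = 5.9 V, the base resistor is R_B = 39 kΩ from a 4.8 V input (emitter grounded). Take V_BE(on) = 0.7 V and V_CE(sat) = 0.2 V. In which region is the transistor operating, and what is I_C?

saturation; I_C ≈ 7 mA

Assume active: I_B = (4.8 − 0.7)/39 = 0.105 mA, giving I_C = β·I_B = 10.5 mA.
But then V_CE = 5.9 − 10.5×0.82 = -2.72 V < V_CE(sat) = 0.2 V — impossible in the active region.
So the transistor is saturated. With V_CE = 0.2 V, I_C = (V_CC − 0.2)/R_C = 5.7/0.82 = 6.95 mA.
Check: β·I_B = 10.5 mA > I_C = 6.95 mA, confirming saturation.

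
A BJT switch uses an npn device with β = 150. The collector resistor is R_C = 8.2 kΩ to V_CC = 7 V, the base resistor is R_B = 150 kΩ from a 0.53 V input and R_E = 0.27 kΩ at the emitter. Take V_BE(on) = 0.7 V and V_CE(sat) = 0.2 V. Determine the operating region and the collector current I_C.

cutoff; I_C ≈ 0

V_BB = 0.53 V ≤ V_BE(on) = 0.7 V, so the base-emitter junction is not forward biased.
The transistor is in cutoff: I_B = I_C = 0.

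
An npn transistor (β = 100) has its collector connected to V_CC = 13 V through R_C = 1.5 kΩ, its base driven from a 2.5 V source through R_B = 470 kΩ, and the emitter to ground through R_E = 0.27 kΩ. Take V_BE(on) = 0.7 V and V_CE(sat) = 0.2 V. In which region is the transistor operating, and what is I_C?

active; I_C ≈ 0.36 mA

Assume active. Base-emitter loop: I_B = (V_BB − V_BE)/(R_B + (β+1)R_E) = (2.5 − 0.7)/(470 + 101×0.27) = 0.00362 mA.
I_C = β·I_B = 100×0.00362 = 0.362 mA.
V_CE = V_CC − I_C·R_C − I_E·R_E = 13 − 0.362×1.5 − 0.366×0.27 = 12.4 V > V_CE(sat), so the active-region assumption holds.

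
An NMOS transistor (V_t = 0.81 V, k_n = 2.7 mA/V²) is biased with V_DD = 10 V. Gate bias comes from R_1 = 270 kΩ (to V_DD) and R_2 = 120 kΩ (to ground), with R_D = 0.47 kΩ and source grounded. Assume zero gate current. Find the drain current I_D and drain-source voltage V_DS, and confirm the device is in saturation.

V_G = V_DD·R_2/(R_1+R_2) = 10×120/390 = 3.08 V. With the source grounded, V_GS = V_G = 3.08 V.
Assume saturation: I_D = (k_n/2)(V_GS − V_t)² = (2.7/2)×(3.08 − 0.81)² = 1.35×2.27² = 6.94 mA.
V_DS = V_DD − I_D·R_D = 10 − 6.94×0.47 = 6.74 V.
Saturation requires V_DS ≥ V_GS − V_t = 2.27 V; 6.74 ≥ 2.27 ✓.

I_D ≈ 6.9 mA, V_DS ≈ 6.7 V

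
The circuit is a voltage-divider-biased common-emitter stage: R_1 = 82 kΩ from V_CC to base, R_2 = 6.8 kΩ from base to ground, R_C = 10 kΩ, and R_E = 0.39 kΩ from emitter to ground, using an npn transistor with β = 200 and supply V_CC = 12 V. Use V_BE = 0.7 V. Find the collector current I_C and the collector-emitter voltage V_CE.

I_C ≈ 0.52 mA, V_CE ≈ 6.6 V

Thevenize the base divider: V_Th = V_CC·R_2/(R_1+R_2) = 12×6.8/88.8 = 0.919 V, R_Th = R_1‖R_2 = 6.28 kΩ.
Base-emitter loop: V_Th = I_B·R_Th + V_BE + (β+1)I_B·R_E, so I_B = (0.919 − 0.7) / (6.28 + 201×0.39) = 0.00259 mA.
I_C = β·I_B = 200×0.00259 = 0.517 mA, and I_E = (β+1)I_B = 0.52 mA.
V_CE = V_CC − I_C·R_C − I_E·R_E = 12 − 0.517×10 − 0.52×0.39 = 6.63 V.
V_CE = 6.63 V > 0.2 V confirms active-region operation.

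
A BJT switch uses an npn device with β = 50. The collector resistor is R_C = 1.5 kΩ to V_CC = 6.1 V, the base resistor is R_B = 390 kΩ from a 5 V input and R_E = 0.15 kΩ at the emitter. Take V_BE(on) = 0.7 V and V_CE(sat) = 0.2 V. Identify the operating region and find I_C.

Assume active. Base-emitter loop: I_B = (V_BB − V_BE)/(R_B + (β+1)R_E) = (5 − 0.7)/(390 + 51×0.15) = 0.0108 mA.
I_C = β·I_B = 50×0.0108 = 0.541 mA.
V_CE = V_CC − I_C·R_C − I_E·R_E = 6.1 − 0.541×1.5 − 0.551×0.15 = 5.21 V > V_CE(sat), so the active-region assumption holds.

active; I_C ≈ 0.54 mA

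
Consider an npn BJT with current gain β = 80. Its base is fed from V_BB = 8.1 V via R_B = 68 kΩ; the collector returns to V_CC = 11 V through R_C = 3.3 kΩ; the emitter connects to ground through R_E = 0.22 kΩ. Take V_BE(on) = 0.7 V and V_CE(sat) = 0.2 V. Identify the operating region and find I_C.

saturation; I_C ≈ 3.1 mA

Assume active: I_B = (8.1 − 0.7)/(68 + 81×0.22) = 0.0862 mA, I_C = β·I_B = 6.9 mA.
Then V_CE = 11 − 6.9×3.3 − 6.98×0.22 = -13.3 V < 0.2 V — the active assumption fails.
Re-solve with V_CE = 0.2 V. KCL at the emitter: V_E/R_E = (V_BB−0.7−V_E)/R_B + (V_CC−0.2−V_E)/R_C, giving V_E = 0.695 V.
I_C = (V_CC − 0.2 − V_E)/R_C = (10.8 − 0.695)/3.3 = 3.06 mA.
Check: I_B = (7.4 − 0.695)/68 = 0.0986 mA, and β·I_B = 7.89 mA > I_C, confirming saturation.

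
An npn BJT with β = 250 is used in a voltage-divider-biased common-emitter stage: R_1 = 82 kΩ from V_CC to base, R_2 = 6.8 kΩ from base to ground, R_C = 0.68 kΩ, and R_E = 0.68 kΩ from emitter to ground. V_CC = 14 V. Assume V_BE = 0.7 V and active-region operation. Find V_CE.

V_CE ≈ 13 V

Thevenize the base divider: V_Th = V_CC·R_2/(R_1+R_2) = 14×6.8/88.8 = 1.07 V, R_Th = R_1‖R_2 = 6.28 kΩ.
Base-emitter loop: V_Th = I_B·R_Th + V_BE + (β+1)I_B·R_E, so I_B = (1.07 − 0.7) / (6.28 + 251×0.68) = 0.0021 mA.
I_C = β·I_B = 250×0.0021 = 0.526 mA, and I_E = (β+1)I_B = 0.528 mA.
V_CE = V_CC − I_C·R_C − I_E·R_E = 14 − 0.526×0.68 − 0.528×0.68 = 13.3 V.
V_CE = 13.3 V > 0.2 V confirms active-region operation.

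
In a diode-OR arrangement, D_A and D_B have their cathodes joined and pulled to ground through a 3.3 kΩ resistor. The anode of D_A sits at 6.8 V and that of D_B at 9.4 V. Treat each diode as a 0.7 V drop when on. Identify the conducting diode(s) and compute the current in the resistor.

Assume both conduct. Then node N would need to be at both 6.8−0.7 = 6.1 V and 9.4−0.7 = 8.7 V, which is impossible.
Assume only D_B conducts: V_N = 9.4 − 0.7 = 8.7 V, so I_R = 8.7/3.3 = 2.64 mA.
Check D_A: its anode-to-cathode voltage is 6.8 − 8.7 = -1.9 V < 0.7 V, so it is off. The assumption is consistent.

Only D_B conducts; I_R ≈ 2.6 mA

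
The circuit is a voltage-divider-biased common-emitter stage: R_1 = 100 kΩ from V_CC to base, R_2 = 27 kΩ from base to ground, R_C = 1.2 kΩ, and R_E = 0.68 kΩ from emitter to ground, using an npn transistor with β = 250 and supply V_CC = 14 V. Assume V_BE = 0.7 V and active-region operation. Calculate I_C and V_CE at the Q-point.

I_C ≈ 3 mA, V_CE ≈ 8.4 V

Thevenize the base divider: V_Th = V_CC·R_2/(R_1+R_2) = 14×27/127 = 2.98 V, R_Th = R_1‖R_2 = 21.3 kΩ.
Base-emitter loop: V_Th = I_B·R_Th + V_BE + (β+1)I_B·R_E, so I_B = (2.98 − 0.7) / (21.3 + 251×0.68) = 0.0119 mA.
I_C = β·I_B = 250×0.0119 = 2.96 mA, and I_E = (β+1)I_B = 2.98 mA.
V_CE = V_CC − I_C·R_C − I_E·R_E = 14 − 2.96×1.2 − 2.98×0.68 = 8.42 V.
V_CE = 8.42 V > 0.2 V confirms active-region operation.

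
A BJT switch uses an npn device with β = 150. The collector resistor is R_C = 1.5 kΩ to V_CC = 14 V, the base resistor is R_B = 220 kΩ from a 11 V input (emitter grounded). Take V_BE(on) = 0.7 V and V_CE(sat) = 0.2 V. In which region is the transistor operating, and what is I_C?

Assume active. Base-emitter loop: I_B = (V_BB − V_BE)/R_B = (11 − 0.7)/220 = 0.0468 mA.
I_C = β·I_B = 150×0.0468 = 7.02 mA.
V_CE = V_CC − I_C·R_C = 14 − 7.02×1.5 = 3.47 V > V_CE(sat), so the active-region assumption holds.

active; I_C ≈ 7 mA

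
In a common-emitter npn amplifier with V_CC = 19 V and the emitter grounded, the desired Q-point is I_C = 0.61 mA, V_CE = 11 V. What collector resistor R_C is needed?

R_C ≈ 13 kΩ

Collector loop: V_CC = I_C·R_C + V_CE.
R_C = (V_CC − V_CE)/I_C = (19 − 11)/0.61 = 13.1 kΩ.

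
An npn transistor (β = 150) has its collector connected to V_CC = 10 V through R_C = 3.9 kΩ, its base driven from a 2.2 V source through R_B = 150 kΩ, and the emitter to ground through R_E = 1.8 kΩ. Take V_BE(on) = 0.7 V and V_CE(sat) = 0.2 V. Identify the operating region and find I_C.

Assume active. Base-emitter loop: I_B = (V_BB − V_BE)/(R_B + (β+1)R_E) = (2.2 − 0.7)/(150 + 151×1.8) = 0.00356 mA.
I_C = β·I_B = 150×0.00356 = 0.533 mA.
V_CE = V_CC − I_C·R_C − I_E·R_E = 10 − 0.533×3.9 − 0.537×1.8 = 6.95 V > V_CE(sat), so the active-region assumption holds.

active; I_C ≈ 0.53 mA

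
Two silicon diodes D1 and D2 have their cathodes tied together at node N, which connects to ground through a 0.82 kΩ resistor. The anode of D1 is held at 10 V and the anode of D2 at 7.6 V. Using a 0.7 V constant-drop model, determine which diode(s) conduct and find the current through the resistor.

Assume both conduct. Then node N would need to be at both 10−0.7 = 9.3 V and 7.6−0.7 = 6.9 V, which is impossible.
Assume only D1 conducts: V_N = 10 − 0.7 = 9.3 V, so I_R = 9.3/0.82 = 11.3 mA.
Check D2: its anode-to-cathode voltage is 7.6 − 9.3 = -1.7 V < 0.7 V, so it is off. The assumption is consistent.

Only D1 conducts; I_R ≈ 11 mA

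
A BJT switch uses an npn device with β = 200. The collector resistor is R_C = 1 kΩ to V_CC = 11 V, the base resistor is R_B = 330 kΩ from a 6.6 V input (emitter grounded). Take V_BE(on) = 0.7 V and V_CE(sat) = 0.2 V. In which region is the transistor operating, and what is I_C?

active; I_C ≈ 3.6 mA

Assume active. Base-emitter loop: I_B = (V_BB − V_BE)/R_B = (6.6 − 0.7)/330 = 0.0179 mA.
I_C = β·I_B = 200×0.0179 = 3.58 mA.
V_CE = V_CC − I_C·R_C = 11 − 3.58×1 = 7.42 V > V_CE(sat), so the active-region assumption holds.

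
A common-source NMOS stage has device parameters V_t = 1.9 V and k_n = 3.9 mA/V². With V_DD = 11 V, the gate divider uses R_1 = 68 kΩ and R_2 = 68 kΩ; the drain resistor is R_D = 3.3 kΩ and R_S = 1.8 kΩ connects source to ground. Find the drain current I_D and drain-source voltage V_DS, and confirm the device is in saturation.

I_D ≈ 1.5 mA, V_DS ≈ 3.3 V

V_G = V_DD·R_2/(R_1+R_2) = 11×68/136 = 5.5 V.
Assume saturation: I_D = (k_n/2)(V_GS − V_t)² with V_GS = V_G − I_D·R_S = 5.5 − 1.8·I_D.
Substituting gives 6.32·I_D² − 26.3·I_D + 25.3 = 0, with roots I_D = 1.51 or 2.65 mA.
The root I_D = 2.65 mA gives V_GS = 0.735 V ≤ V_t, so take I_D = 1.51 mA.
Then V_GS = 2.78 V and V_DS = V_DD − I_D(R_D+R_S) = 11 − 1.51×5.1 = 3.29 V.
Saturation requires V_DS ≥ V_GS − V_t = 0.88 V; 3.29 ≥ 0.88 ✓.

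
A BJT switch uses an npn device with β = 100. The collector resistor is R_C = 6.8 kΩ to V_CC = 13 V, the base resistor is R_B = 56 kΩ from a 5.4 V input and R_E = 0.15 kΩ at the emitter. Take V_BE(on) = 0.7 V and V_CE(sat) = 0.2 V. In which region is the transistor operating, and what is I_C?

Assume active: I_B = (5.4 − 0.7)/(56 + 101×0.15) = 0.0661 mA, I_C = β·I_B = 6.61 mA.
Then V_CE = 13 − 6.61×6.8 − 6.67×0.15 = -32.9 V < 0.2 V — the active assumption fails.
Re-solve with V_CE = 0.2 V. KCL at the emitter: V_E/R_E = (V_BB−0.7−V_E)/R_B + (V_CC−0.2−V_E)/R_C, giving V_E = 0.288 V.
I_C = (V_CC − 0.2 − V_E)/R_C = (12.8 − 0.288)/6.8 = 1.84 mA.
Check: I_B = (4.7 − 0.288)/56 = 0.0788 mA, and β·I_B = 7.88 mA > I_C, confirming saturation.

saturation; I_C ≈ 1.8 mA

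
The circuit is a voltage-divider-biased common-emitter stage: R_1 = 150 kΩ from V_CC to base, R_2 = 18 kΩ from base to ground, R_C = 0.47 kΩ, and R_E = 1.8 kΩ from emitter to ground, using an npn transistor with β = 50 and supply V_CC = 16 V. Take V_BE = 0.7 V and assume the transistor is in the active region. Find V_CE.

Thevenize the base divider: V_Th = V_CC·R_2/(R_1+R_2) = 16×18/168 = 1.71 V, R_Th = R_1‖R_2 = 16.1 kΩ.
Base-emitter loop: V_Th = I_B·R_Th + V_BE + (β+1)I_B·R_E, so I_B = (1.71 − 0.7) / (16.1 + 51×1.8) = 0.0094 mA.
I_C = β·I_B = 50×0.0094 = 0.47 mA, and I_E = (β+1)I_B = 0.48 mA.
V_CE = V_CC − I_C·R_C − I_E·R_E = 16 − 0.47×0.47 − 0.48×1.8 = 14.9 V.
V_CE = 14.9 V > 0.2 V confirms active-region operation.

V_CE ≈ 15 V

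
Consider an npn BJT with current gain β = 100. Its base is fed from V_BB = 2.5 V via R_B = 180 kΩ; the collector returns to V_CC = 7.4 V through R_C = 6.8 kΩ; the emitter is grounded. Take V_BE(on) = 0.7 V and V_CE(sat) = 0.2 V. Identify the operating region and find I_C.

Assume active. Base-emitter loop: I_B = (V_BB − V_BE)/R_B = (2.5 − 0.7)/180 = 0.01 mA.
I_C = β·I_B = 100×0.01 = 1 mA.
V_CE = V_CC − I_C·R_C = 7.4 − 1×6.8 = 0.6 V > V_CE(sat), so the active-region assumption holds.

active; I_C ≈ 1 mA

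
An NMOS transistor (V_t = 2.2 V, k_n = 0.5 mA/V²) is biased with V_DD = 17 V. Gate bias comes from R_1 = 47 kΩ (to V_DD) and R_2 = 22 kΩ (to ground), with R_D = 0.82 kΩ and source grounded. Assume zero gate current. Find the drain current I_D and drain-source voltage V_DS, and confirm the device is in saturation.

V_G = V_DD·R_2/(R_1+R_2) = 17×22/69 = 5.42 V. With the source grounded, V_GS = V_G = 5.42 V.
Assume saturation: I_D = (k_n/2)(V_GS − V_t)² = (0.5/2)×(5.42 − 2.2)² = 0.25×3.22² = 2.59 mA.
V_DS = V_DD − I_D·R_D = 17 − 2.59×0.82 = 14.9 V.
Saturation requires V_DS ≥ V_GS − V_t = 3.22 V; 14.9 ≥ 3.22 ✓.

I_D ≈ 2.6 mA, V_DS ≈ 15 V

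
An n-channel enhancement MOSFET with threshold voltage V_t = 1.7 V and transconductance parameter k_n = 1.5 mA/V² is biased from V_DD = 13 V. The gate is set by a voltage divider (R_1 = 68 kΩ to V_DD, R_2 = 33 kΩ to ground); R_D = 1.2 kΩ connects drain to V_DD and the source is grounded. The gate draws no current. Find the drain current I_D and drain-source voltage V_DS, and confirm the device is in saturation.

I_D ≈ 4.9 mA, V_DS ≈ 7.2 V

V_G = V_DD·R_2/(R_1+R_2) = 13×33/101 = 4.25 V. With the source grounded, V_GS = V_G = 4.25 V.
Assume saturation: I_D = (k_n/2)(V_GS − V_t)² = (1.5/2)×(4.25 − 1.7)² = 0.75×2.55² = 4.87 mA.
V_DS = V_DD − I_D·R_D = 13 − 4.87×1.2 = 7.16 V.
Saturation requires V_DS ≥ V_GS − V_t = 2.55 V; 7.16 ≥ 2.55 ✓.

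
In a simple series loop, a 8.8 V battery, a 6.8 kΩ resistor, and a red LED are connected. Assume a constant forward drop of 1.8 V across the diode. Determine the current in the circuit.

I ≈ 1 mA

KVL around the loop: 8.8 = V_D + I·R = 1.8 + I × 6.8 kΩ.
So I = (8.8 − 1.8) / 6.8 kΩ = 7 / 6.8 = 1.03 mA.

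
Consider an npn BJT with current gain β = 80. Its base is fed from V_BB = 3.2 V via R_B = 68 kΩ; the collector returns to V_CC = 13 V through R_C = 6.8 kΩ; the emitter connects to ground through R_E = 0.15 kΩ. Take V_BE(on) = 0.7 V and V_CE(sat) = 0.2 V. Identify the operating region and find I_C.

Assume active: I_B = (3.2 − 0.7)/(68 + 81×0.15) = 0.0312 mA, I_C = β·I_B = 2.5 mA.
Then V_CE = 13 − 2.5×6.8 − 2.53×0.15 = -4.35 V < 0.2 V — the active assumption fails.
Re-solve with V_CE = 0.2 V. KCL at the emitter: V_E/R_E = (V_BB−0.7−V_E)/R_B + (V_CC−0.2−V_E)/R_C, giving V_E = 0.281 V.
I_C = (V_CC − 0.2 − V_E)/R_C = (12.8 − 0.281)/6.8 = 1.84 mA.
Check: I_B = (2.5 − 0.281)/68 = 0.0326 mA, and β·I_B = 2.61 mA > I_C, confirming saturation.

saturation; I_C ≈ 1.8 mA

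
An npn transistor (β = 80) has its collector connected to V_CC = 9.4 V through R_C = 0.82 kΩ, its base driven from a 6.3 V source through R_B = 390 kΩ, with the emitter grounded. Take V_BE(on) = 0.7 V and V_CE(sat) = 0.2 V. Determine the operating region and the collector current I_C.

active; I_C ≈ 1.1 mA

Assume active. Base-emitter loop: I_B = (V_BB − V_BE)/R_B = (6.3 − 0.7)/390 = 0.0144 mA.
I_C = β·I_B = 80×0.0144 = 1.15 mA.
V_CE = V_CC − I_C·R_C = 9.4 − 1.15×0.82 = 8.46 V > V_CE(sat), so the active-region assumption holds.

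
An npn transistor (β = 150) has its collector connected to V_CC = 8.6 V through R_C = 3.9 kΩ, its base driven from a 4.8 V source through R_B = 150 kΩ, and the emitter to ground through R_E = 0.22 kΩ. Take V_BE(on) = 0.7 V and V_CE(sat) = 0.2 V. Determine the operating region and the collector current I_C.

Assume active: I_B = (4.8 − 0.7)/(150 + 151×0.22) = 0.0224 mA, I_C = β·I_B = 3.36 mA.
Then V_CE = 8.6 − 3.36×3.9 − 3.38×0.22 = -5.23 V < 0.2 V — the active assumption fails.
Re-solve with V_CE = 0.2 V. KCL at the emitter: V_E/R_E = (V_BB−0.7−V_E)/R_B + (V_CC−0.2−V_E)/R_C, giving V_E = 0.454 V.
I_C = (V_CC − 0.2 − V_E)/R_C = (8.4 − 0.454)/3.9 = 2.04 mA.
Check: I_B = (4.1 − 0.454)/150 = 0.0243 mA, and β·I_B = 3.65 mA > I_C, confirming saturation.

saturation; I_C ≈ 2 mA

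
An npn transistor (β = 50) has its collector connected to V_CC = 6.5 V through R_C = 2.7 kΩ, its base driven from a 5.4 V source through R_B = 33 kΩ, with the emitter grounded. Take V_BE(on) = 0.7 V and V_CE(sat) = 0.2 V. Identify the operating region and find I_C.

Assume active: I_B = (5.4 − 0.7)/33 = 0.142 mA, giving I_C = β·I_B = 7.12 mA.
But then V_CE = 6.5 − 7.12×2.7 = -12.7 V < V_CE(sat) = 0.2 V — impossible in the active region.
So the transistor is saturated. With V_CE = 0.2 V, I_C = (V_CC − 0.2)/R_C = 6.3/2.7 = 2.33 mA.
Check: β·I_B = 7.12 mA > I_C = 2.33 mA, confirming saturation.

saturation; I_C ≈ 2.3 mA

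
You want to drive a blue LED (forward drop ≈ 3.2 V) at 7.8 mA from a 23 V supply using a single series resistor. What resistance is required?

R ≈ 2.5 kΩ

The resistor drops V_S − V_D = 23 − 3.2 = 19.8 V at 7.8 mA.
R = 19.8 V / 7.8 mA = 2.54 kΩ.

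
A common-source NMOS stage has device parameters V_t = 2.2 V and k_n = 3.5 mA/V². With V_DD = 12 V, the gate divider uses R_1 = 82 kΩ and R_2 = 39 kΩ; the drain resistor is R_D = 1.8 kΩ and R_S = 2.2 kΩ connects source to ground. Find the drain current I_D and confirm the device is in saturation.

V_G = V_DD·R_2/(R_1+R_2) = 12×39/121 = 3.87 V.
Assume saturation: I_D = (k_n/2)(V_GS − V_t)² with V_GS = V_G − I_D·R_S = 3.87 − 2.2·I_D.
Substituting gives 8.47·I_D² − 13.8·I_D + 4.87 = 0, with roots I_D = 0.512 or 1.12 mA.
The root I_D = 1.12 mA gives V_GS = 1.4 V ≤ V_t, so take I_D = 0.512 mA.
Then V_GS = 2.74 V and V_DS = V_DD − I_D(R_D+R_S) = 12 − 0.512×4 = 9.95 V.
Saturation requires V_DS ≥ V_GS − V_t = 0.541 V; 9.95 ≥ 0.541 ✓.

I_D ≈ 0.51 mA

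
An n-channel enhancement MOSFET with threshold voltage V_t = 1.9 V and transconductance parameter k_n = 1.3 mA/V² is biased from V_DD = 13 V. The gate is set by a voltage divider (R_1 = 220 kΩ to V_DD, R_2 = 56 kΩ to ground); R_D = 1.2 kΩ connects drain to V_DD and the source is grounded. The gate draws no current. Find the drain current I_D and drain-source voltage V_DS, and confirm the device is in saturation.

V_G = V_DD·R_2/(R_1+R_2) = 13×56/276 = 2.64 V. With the source grounded, V_GS = V_G = 2.64 V.
Assume saturation: I_D = (k_n/2)(V_GS − V_t)² = (1.3/2)×(2.64 − 1.9)² = 0.65×0.738² = 0.354 mA.
V_DS = V_DD − I_D·R_D = 13 − 0.354×1.2 = 12.6 V.
Saturation requires V_DS ≥ V_GS − V_t = 0.738 V; 12.6 ≥ 0.738 ✓.

I_D ≈ 0.35 mA, V_DS ≈ 13 V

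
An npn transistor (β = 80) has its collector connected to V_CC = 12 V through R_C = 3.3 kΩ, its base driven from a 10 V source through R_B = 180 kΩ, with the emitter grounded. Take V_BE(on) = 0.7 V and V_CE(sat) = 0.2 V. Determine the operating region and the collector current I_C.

Assume active: I_B = (10 − 0.7)/180 = 0.0517 mA, giving I_C = β·I_B = 4.13 mA.
But then V_CE = 12 − 4.13×3.3 = -1.64 V < V_CE(sat) = 0.2 V — impossible in the active region.
So the transistor is saturated. With V_CE = 0.2 V, I_C = (V_CC − 0.2)/R_C = 11.8/3.3 = 3.58 mA.
Check: β·I_B = 4.13 mA > I_C = 3.58 mA, confirming saturation.

saturation; I_C ≈ 3.6 mA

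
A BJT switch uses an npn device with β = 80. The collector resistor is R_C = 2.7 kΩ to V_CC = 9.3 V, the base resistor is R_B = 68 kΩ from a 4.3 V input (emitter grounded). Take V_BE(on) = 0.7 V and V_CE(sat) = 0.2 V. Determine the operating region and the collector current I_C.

saturation; I_C ≈ 3.4 mA

Assume active: I_B = (4.3 − 0.7)/68 = 0.0529 mA, giving I_C = β·I_B = 4.24 mA.
But then V_CE = 9.3 − 4.24×2.7 = -2.14 V < V_CE(sat) = 0.2 V — impossible in the active region.
So the transistor is saturated. With V_CE = 0.2 V, I_C = (V_CC − 0.2)/R_C = 9.1/2.7 = 3.37 mA.
Check: β·I_B = 4.24 mA > I_C = 3.37 mA, confirming saturation.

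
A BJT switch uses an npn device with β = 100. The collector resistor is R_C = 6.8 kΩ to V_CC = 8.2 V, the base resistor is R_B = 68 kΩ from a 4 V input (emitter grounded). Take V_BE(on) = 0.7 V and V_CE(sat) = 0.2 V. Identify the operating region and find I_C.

saturation; I_C ≈ 1.2 mA

Assume active: I_B = (4 − 0.7)/68 = 0.0485 mA, giving I_C = β·I_B = 4.85 mA.
But then V_CE = 8.2 − 4.85×6.8 = -24.8 V < V_CE(sat) = 0.2 V — impossible in the active region.
So the transistor is saturated. With V_CE = 0.2 V, I_C = (V_CC − 0.2)/R_C = 8/6.8 = 1.18 mA.
Check: β·I_B = 4.85 mA > I_C = 1.18 mA, confirming saturation.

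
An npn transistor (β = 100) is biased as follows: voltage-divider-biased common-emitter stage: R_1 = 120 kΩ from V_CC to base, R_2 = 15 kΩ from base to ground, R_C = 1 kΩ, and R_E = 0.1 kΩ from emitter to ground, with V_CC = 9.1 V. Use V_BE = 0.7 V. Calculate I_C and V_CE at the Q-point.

I_C ≈ 1.3 mA, V_CE ≈ 7.6 V

Thevenize the base divider: V_Th = V_CC·R_2/(R_1+R_2) = 9.1×15/135 = 1.01 V, R_Th = R_1‖R_2 = 13.3 kΩ.
Base-emitter loop: V_Th = I_B·R_Th + V_BE + (β+1)I_B·R_E, so I_B = (1.01 − 0.7) / (13.3 + 101×0.1) = 0.0133 mA.
I_C = β·I_B = 100×0.0133 = 1.33 mA, and I_E = (β+1)I_B = 1.34 mA.
V_CE = V_CC − I_C·R_C − I_E·R_E = 9.1 − 1.33×1 − 1.34×0.1 = 7.64 V.
V_CE = 7.64 V > 0.2 V confirms active-region operation.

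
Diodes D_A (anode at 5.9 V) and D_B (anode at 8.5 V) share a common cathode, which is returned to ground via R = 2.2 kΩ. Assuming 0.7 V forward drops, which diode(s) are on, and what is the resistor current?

Assume both conduct. Then node N would need to be at both 5.9−0.7 = 5.2 V and 8.5−0.7 = 7.8 V, which is impossible.
Assume only D_B conducts: V_N = 8.5 − 0.7 = 7.8 V, so I_R = 7.8/2.2 = 3.55 mA.
Check D_A: its anode-to-cathode voltage is 5.9 − 7.8 = -1.9 V < 0.7 V, so it is off. The assumption is consistent.

Only D_B conducts; I_R ≈ 3.5 mA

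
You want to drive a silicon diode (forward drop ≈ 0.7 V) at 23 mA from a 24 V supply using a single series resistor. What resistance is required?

The resistor drops V_S − V_D = 24 − 0.7 = 23.3 V at 23 mA.
R = 23.3 V / 23 mA = 1.01 kΩ.

R ≈ 1 kΩ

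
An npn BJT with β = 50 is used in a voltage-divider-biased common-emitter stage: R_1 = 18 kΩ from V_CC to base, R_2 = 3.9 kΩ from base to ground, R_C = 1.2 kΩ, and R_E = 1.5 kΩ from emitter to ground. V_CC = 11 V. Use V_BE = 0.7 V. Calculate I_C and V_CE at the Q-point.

I_C ≈ 0.79 mA, V_CE ≈ 8.8 V

Thevenize the base divider: V_Th = V_CC·R_2/(R_1+R_2) = 11×3.9/21.9 = 1.96 V, R_Th = R_1‖R_2 = 3.21 kΩ.
Base-emitter loop: V_Th = I_B·R_Th + V_BE + (β+1)I_B·R_E, so I_B = (1.96 − 0.7) / (3.21 + 51×1.5) = 0.0158 mA.
I_C = β·I_B = 50×0.0158 = 0.79 mA, and I_E = (β+1)I_B = 0.806 mA.
V_CE = V_CC − I_C·R_C − I_E·R_E = 11 − 0.79×1.2 − 0.806×1.5 = 8.84 V.
V_CE = 8.84 V > 0.2 V confirms active-region operation.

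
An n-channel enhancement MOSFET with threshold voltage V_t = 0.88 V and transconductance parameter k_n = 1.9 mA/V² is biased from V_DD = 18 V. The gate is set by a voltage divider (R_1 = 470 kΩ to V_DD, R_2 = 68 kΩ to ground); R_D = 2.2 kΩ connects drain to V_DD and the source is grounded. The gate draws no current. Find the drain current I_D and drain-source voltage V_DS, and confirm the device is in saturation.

I_D ≈ 1.8 mA, V_DS ≈ 14 V

V_G = V_DD·R_2/(R_1+R_2) = 18×68/538 = 2.28 V. With the source grounded, V_GS = V_G = 2.28 V.
Assume saturation: I_D = (k_n/2)(V_GS − V_t)² = (1.9/2)×(2.28 − 0.88)² = 0.95×1.4² = 1.85 mA.
V_DS = V_DD − I_D·R_D = 18 − 1.85×2.2 = 13.9 V.
Saturation requires V_DS ≥ V_GS − V_t = 1.4 V; 13.9 ≥ 1.4 ✓.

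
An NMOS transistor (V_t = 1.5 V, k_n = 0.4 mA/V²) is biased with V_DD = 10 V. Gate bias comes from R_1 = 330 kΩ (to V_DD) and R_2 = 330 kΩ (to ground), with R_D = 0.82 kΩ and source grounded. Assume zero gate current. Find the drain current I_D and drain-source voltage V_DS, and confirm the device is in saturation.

I_D ≈ 2.5 mA, V_DS ≈ 8 V

V_G = V_DD·R_2/(R_1+R_2) = 10×330/660 = 5 V. With the source grounded, V_GS = V_G = 5 V.
Assume saturation: I_D = (k_n/2)(V_GS − V_t)² = (0.4/2)×(5 − 1.5)² = 0.2×3.5² = 2.45 mA.
V_DS = V_DD − I_D·R_D = 10 − 2.45×0.82 = 7.99 V.
Saturation requires V_DS ≥ V_GS − V_t = 3.5 V; 7.99 ≥ 3.5 ✓.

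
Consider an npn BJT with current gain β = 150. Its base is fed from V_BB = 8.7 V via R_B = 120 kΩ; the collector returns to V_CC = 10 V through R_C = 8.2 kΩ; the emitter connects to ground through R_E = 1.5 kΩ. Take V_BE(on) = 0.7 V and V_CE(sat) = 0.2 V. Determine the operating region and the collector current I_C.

Assume active: I_B = (8.7 − 0.7)/(120 + 151×1.5) = 0.0231 mA, I_C = β·I_B = 3.46 mA.
Then V_CE = 10 − 3.46×8.2 − 3.49×1.5 = -23.6 V < 0.2 V — the active assumption fails.
Re-solve with V_CE = 0.2 V. KCL at the emitter: V_E/R_E = (V_BB−0.7−V_E)/R_B + (V_CC−0.2−V_E)/R_C, giving V_E = 1.58 V.
I_C = (V_CC − 0.2 − V_E)/R_C = (9.8 − 1.58)/8.2 = 1 mA.
Check: I_B = (8 − 1.58)/120 = 0.0535 mA, and β·I_B = 8.02 mA > I_C, confirming saturation.

saturation; I_C ≈ 1 mA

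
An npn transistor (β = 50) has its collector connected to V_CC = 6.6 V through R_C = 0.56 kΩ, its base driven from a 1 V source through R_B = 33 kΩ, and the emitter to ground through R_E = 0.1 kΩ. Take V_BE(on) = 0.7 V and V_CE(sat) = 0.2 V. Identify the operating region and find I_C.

Assume active. Base-emitter loop: I_B = (V_BB − V_BE)/(R_B + (β+1)R_E) = (1 − 0.7)/(33 + 51×0.1) = 0.00787 mA.
I_C = β·I_B = 50×0.00787 = 0.394 mA.
V_CE = V_CC − I_C·R_C − I_E·R_E = 6.6 − 0.394×0.56 − 0.402×0.1 = 6.34 V > V_CE(sat), so the active-region assumption holds.

active; I_C ≈ 0.39 mA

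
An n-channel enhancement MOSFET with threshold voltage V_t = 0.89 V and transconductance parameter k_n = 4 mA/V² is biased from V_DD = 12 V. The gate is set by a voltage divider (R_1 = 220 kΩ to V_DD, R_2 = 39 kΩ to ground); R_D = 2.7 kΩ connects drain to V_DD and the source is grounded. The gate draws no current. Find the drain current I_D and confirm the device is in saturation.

I_D ≈ 1.7 mA

V_G = V_DD·R_2/(R_1+R_2) = 12×39/259 = 1.81 V. With the source grounded, V_GS = V_G = 1.81 V.
Assume saturation: I_D = (k_n/2)(V_GS − V_t)² = (4/2)×(1.81 − 0.89)² = 2×0.917² = 1.68 mA.
V_DS = V_DD − I_D·R_D = 12 − 1.68×2.7 = 7.46 V.
Saturation requires V_DS ≥ V_GS − V_t = 0.917 V; 7.46 ≥ 0.917 ✓.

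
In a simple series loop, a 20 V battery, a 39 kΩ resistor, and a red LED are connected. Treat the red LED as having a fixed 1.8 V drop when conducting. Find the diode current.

I ≈ 0.47 mA

KVL around the loop: 20 = V_D + I·R = 1.8 + I × 39 kΩ.
So I = (20 − 1.8) / 39 kΩ = 18.2 / 39 = 0.467 mA.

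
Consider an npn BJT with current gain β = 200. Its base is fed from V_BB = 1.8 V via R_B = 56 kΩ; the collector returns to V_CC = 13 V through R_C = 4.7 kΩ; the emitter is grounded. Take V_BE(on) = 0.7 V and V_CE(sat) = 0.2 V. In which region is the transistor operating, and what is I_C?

saturation; I_C ≈ 2.7 mA

Assume active: I_B = (1.8 − 0.7)/56 = 0.0196 mA, giving I_C = β·I_B = 3.93 mA.
But then V_CE = 13 − 3.93×4.7 = -5.46 V < V_CE(sat) = 0.2 V — impossible in the active region.
So the transistor is saturated. With V_CE = 0.2 V, I_C = (V_CC − 0.2)/R_C = 12.8/4.7 = 2.72 mA.
Check: β·I_B = 3.93 mA > I_C = 2.72 mA, confirming saturation.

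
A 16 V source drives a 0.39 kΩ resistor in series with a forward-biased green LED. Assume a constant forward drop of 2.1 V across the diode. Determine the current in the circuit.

KVL around the loop: 16 = V_D + I·R = 2.1 + I × 0.39 kΩ.
So I = (16 − 2.1) / 0.39 kΩ = 13.9 / 0.39 = 35.6 mA.

I ≈ 36 mA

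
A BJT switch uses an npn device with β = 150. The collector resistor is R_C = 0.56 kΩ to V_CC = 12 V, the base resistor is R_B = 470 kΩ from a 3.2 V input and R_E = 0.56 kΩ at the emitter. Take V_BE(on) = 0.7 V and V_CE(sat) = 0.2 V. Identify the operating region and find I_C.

active; I_C ≈ 0.68 mA

Assume active. Base-emitter loop: I_B = (V_BB − V_BE)/(R_B + (β+1)R_E) = (3.2 − 0.7)/(470 + 151×0.56) = 0.00451 mA.
I_C = β·I_B = 150×0.00451 = 0.676 mA.
V_CE = V_CC − I_C·R_C − I_E·R_E = 12 − 0.676×0.56 − 0.681×0.56 = 11.2 V > V_CE(sat), so the active-region assumption holds.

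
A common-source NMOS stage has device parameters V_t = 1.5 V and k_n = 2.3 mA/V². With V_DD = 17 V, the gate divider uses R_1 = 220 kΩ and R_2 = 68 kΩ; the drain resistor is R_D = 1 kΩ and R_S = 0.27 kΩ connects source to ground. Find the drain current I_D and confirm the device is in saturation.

V_G = V_DD·R_2/(R_1+R_2) = 17×68/288 = 4.01 V.
Assume saturation: I_D = (k_n/2)(V_GS − V_t)² with V_GS = V_G − I_D·R_S = 4.01 − 0.27·I_D.
Substituting gives 0.0838·I_D² − 2.56·I_D + 7.27 = 0, with roots I_D = 3.17 or 27.4 mA.
The root I_D = 27.4 mA gives V_GS = -3.38 V ≤ V_t, so take I_D = 3.17 mA.
Then V_GS = 3.16 V and V_DS = V_DD − I_D(R_D+R_S) = 17 − 3.17×1.27 = 13 V.
Saturation requires V_DS ≥ V_GS − V_t = 1.66 V; 13 ≥ 1.66 ✓.

I_D ≈ 3.2 mA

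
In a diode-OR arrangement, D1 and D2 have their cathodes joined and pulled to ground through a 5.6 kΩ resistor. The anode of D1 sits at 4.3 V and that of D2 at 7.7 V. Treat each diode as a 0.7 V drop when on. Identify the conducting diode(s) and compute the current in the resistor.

Assume both conduct. Then node N would need to be at both 4.3−0.7 = 3.6 V and 7.7−0.7 = 7 V, which is impossible.
Assume only D2 conducts: V_N = 7.7 − 0.7 = 7 V, so I_R = 7/5.6 = 1.25 mA.
Check D1: its anode-to-cathode voltage is 4.3 − 7 = -2.7 V < 0.7 V, so it is off. The assumption is consistent.

Only D2 conducts; I_R ≈ 1.2 mA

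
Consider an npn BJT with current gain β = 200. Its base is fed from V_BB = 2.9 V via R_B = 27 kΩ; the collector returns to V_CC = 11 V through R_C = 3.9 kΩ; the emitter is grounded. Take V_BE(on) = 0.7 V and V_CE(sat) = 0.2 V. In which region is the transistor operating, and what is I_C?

saturation; I_C ≈ 2.8 mA

Assume active: I_B = (2.9 − 0.7)/27 = 0.0815 mA, giving I_C = β·I_B = 16.3 mA.
But then V_CE = 11 − 16.3×3.9 = -52.6 V < V_CE(sat) = 0.2 V — impossible in the active region.
So the transistor is saturated. With V_CE = 0.2 V, I_C = (V_CC − 0.2)/R_C = 10.8/3.9 = 2.77 mA.
Check: β·I_B = 16.3 mA > I_C = 2.77 mA, confirming saturation.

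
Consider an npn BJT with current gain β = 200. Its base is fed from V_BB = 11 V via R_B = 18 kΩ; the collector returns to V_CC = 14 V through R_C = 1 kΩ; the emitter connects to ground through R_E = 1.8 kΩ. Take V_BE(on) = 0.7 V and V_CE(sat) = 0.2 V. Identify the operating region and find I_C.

Assume active: I_B = (11 − 0.7)/(18 + 201×1.8) = 0.0271 mA, I_C = β·I_B = 5.42 mA.
Then V_CE = 14 − 5.42×1 − 5.45×1.8 = -1.24 V < 0.2 V — the active assumption fails.
Re-solve with V_CE = 0.2 V. KCL at the emitter: V_E/R_E = (V_BB−0.7−V_E)/R_B + (V_CC−0.2−V_E)/R_C, giving V_E = 8.92 V.
I_C = (V_CC − 0.2 − V_E)/R_C = (13.8 − 8.92)/1 = 4.88 mA.
Check: I_B = (10.3 − 8.92)/18 = 0.0766 mA, and β·I_B = 15.3 mA > I_C, confirming saturation.

saturation; I_C ≈ 4.9 mA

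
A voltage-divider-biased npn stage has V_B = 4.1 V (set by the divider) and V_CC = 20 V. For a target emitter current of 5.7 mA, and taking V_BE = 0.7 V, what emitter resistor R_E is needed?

R_E ≈ 0.6 kΩ

V_E = V_B − V_BE = 4.1 − 0.7 = 3.4 V.
R_E = V_E / I_E = 3.4 / 5.7 = 0.596 kΩ.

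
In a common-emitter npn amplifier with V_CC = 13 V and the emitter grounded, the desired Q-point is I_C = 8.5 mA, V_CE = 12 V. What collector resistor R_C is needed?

R_C ≈ 0.12 kΩ

Collector loop: V_CC = I_C·R_C + V_CE.
R_C = (V_CC − V_CE)/I_C = (13 − 12)/8.5 = 0.118 kΩ.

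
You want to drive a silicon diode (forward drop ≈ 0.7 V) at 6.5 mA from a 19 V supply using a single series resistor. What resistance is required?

R ≈ 2.8 kΩ

The resistor drops V_S − V_D = 19 − 0.7 = 18.3 V at 6.5 mA.
R = 18.3 V / 6.5 mA = 2.82 kΩ.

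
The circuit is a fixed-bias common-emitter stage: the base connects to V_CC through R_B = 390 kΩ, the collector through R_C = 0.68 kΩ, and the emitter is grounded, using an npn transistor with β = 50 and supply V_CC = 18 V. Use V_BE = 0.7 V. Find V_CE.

V_CE ≈ 16 V

Base loop: V_CC = I_B·R_B + V_BE, so I_B = (18 − 0.7)/390 kΩ = 0.0444 mA.
In the active region I_C = β·I_B = 50 × 0.0444 = 2.22 mA.
Collector loop: V_CE = V_CC − I_C·R_C = 18 − 2.22×0.68 = 16.5 V.
Since V_CE = 16.5 V > V_CE(sat) ≈ 0.2 V, the transistor is in the active region as assumed.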